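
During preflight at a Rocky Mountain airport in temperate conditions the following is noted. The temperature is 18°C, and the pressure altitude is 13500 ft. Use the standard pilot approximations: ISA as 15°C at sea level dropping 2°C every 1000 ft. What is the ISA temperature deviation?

ISA+30°C

ISA temperature at 13500 ft = 15 − 2 × (13500/1000) = -12°C.
Deviation = OAT − ISA = 18 − (-12) = +30°C.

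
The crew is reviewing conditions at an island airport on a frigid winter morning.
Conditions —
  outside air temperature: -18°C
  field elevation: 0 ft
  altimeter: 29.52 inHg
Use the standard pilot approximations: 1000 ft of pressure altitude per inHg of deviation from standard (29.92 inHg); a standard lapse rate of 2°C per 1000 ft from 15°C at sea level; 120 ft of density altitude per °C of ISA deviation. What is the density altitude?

Pressure altitude = 0 + (29.92 − 29.52) × 1000 = 0 + (+400) = 400 ft.
ISA temperature at 400 ft = 15 − 2 × (400/1000) = 14.2°C.
ISA deviation = -18 − 14.2 = -32.2°C.
Density altitude = 400 + 120 × (-32.2) = -3464 ft.

-3464 ft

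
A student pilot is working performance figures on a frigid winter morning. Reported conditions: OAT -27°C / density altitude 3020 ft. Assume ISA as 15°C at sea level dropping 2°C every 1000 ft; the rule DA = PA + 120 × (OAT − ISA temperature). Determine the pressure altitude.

DA = PA + 120 × (OAT − (15 − 2·PA/1000)) = PA + 120·OAT − 1800 + 0.24·PA = 1.24·PA + 120·OAT − 1800.
So 1.24·PA = 3020 − 120 × (-27) + 1800 = 8060.
PA = 8060 / 1.24 = 6500 ft.

6500 ft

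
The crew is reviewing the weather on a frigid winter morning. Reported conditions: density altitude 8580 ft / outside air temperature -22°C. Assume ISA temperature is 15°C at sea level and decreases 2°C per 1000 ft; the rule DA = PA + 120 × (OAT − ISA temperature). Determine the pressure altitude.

DA = PA + 120 × (OAT − (15 − 2·PA/1000)) = PA + 120·OAT − 1800 + 0.24·PA = 1.24·PA + 120·OAT − 1800.
So 1.24·PA = 8580 − 120 × (-22) + 1800 = 13020.
PA = 13020 / 1.24 = 10500 ft.

10500 ft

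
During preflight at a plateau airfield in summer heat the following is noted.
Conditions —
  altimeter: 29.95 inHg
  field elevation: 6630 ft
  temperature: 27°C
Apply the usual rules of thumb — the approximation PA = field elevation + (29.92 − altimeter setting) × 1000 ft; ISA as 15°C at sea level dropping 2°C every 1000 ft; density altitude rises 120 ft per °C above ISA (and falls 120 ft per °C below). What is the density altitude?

9624 ft

Pressure altitude = 6630 + (29.92 − 29.95) × 1000 = 6630 + (-30) = 6600 ft.
ISA temperature at 6600 ft = 15 − 2 × (6600/1000) = 1.8°C.
ISA deviation = 27 − 1.8 = +25.2°C.
Density altitude = 6600 + 120 × (25.2) = 9624 ft.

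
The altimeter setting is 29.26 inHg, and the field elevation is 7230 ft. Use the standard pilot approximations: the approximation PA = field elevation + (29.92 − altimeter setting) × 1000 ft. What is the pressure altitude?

7890 ft

Pressure correction = (29.92 − 29.26) × 1000 = +660 ft.
Pressure altitude = 7230 + (+660) = 7890 ft.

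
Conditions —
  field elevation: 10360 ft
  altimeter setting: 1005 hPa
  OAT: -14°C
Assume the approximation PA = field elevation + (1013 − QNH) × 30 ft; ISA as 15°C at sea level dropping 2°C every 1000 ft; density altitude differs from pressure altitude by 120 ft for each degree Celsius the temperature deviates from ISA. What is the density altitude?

Pressure altitude = 10360 + (1013 − 1005) × 30 = 10360 + (+240) = 10600 ft.
ISA temperature at 10600 ft = 15 − 2 × (10600/1000) = -6.2°C.
ISA deviation = -14 − (-6.2) = -7.8°C.
Density altitude = 10600 + 120 × (-7.8) = 9664 ft.

9664 ft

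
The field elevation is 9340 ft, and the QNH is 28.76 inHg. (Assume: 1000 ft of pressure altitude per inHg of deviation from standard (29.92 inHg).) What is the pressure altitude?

Pressure correction = (29.92 − 28.76) × 1000 = +1160 ft.
Pressure altitude = 9340 + (+1160) = 10500 ft.

10500 ft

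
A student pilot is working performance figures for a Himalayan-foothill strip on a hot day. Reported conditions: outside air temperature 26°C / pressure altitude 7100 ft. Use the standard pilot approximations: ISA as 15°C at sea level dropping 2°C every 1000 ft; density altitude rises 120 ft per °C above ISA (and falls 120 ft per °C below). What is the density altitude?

ISA temperature at 7100 ft = 15 − 2 × (7100/1000) = 0.8°C.
ISA deviation = 26 − 0.8 = +25.2°C.
Density altitude = 7100 + 120 × (25.2) = 7100 + (+3024) = 10124 ft.

10124 ft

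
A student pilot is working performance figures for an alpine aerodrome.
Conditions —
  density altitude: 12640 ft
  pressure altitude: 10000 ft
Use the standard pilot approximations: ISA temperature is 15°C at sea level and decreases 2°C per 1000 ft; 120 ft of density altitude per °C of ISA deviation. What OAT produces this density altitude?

Density altitude − pressure altitude = 12640 − 10000 = +2640 ft.
At 120 ft/°C that is an ISA deviation of 2640/120 = +22°C.
ISA temperature at 10000 ft = 15 − 2 × (10000/1000) = -5°C.
OAT = ISA + deviation = -5 + (+22) = 17°C.

17°C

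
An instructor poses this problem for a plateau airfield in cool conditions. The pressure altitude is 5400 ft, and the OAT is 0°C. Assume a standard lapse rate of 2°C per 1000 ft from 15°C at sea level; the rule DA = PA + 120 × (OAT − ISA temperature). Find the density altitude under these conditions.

4896 ft

ISA temperature at 5400 ft = 15 − 2 × (5400/1000) = 4.2°C.
ISA deviation = 0 − 4.2 = -4.2°C.
Density altitude = 5400 + 120 × (-4.2) = 5400 + (-504) = 4896 ft.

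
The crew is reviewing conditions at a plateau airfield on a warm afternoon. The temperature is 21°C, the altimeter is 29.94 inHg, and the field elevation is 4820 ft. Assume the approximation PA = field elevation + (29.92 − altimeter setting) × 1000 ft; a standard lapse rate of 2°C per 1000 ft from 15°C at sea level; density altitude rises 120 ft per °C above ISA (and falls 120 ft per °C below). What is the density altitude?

Pressure altitude = 4820 + (29.92 − 29.94) × 1000 = 4820 + (-20) = 4800 ft.
ISA temperature at 4800 ft = 15 − 2 × (4800/1000) = 5.4°C.
ISA deviation = 21 − 5.4 = +15.6°C.
Density altitude = 4800 + 120 × (15.6) = 6672 ft.

6672 ft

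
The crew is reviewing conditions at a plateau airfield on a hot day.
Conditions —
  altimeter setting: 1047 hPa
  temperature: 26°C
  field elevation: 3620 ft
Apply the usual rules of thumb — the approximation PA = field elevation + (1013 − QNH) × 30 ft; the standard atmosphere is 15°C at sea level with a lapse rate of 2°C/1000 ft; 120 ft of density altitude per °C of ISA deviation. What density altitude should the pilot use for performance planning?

4544 ft

Pressure altitude = 3620 + (1013 − 1047) × 30 = 3620 + (-1020) = 2600 ft.
ISA temperature at 2600 ft = 15 − 2 × (2600/1000) = 9.8°C.
ISA deviation = 26 − 9.8 = +16.2°C.
Density altitude = 2600 + 120 × (16.2) = 4544 ft.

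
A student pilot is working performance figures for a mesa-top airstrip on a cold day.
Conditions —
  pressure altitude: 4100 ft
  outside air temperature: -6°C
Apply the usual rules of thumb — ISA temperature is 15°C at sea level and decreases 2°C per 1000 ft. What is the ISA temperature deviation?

ISA temperature at 4100 ft = 15 − 2 × (4100/1000) = 6.8°C.
Deviation = OAT − ISA = -6 − 6.8 = -12.8°C.

ISA-12.8°C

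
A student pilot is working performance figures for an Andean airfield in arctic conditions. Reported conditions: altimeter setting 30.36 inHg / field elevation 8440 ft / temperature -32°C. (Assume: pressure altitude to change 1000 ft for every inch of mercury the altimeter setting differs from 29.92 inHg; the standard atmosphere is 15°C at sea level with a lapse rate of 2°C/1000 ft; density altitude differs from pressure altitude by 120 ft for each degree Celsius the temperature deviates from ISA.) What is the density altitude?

Pressure altitude = 8440 + (29.92 − 30.36) × 1000 = 8440 + (-440) = 8000 ft.
ISA temperature at 8000 ft = 15 − 2 × (8000/1000) = -1°C.
ISA deviation = -32 − (-1) = -31°C.
Density altitude = 8000 + 120 × (-31) = 4280 ft.

4280 ft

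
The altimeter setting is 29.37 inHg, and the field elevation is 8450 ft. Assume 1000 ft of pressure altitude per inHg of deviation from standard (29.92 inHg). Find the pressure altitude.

9000 ft

Pressure correction = (29.92 − 29.37) × 1000 = +550 ft.
Pressure altitude = 8450 + (+550) = 9000 ft.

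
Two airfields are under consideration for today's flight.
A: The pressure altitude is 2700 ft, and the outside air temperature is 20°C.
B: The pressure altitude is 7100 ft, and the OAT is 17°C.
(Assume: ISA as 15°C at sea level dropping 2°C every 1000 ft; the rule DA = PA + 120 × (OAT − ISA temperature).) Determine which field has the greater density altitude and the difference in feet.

B by 5096 ft

A: ISA temp = 9.6°C, deviation +10.4°C, DA = 2700 + 120 × 10.4 = 3948 ft.
B: ISA temp = 0.8°C, deviation +16.2°C, DA = 7100 + 120 × 16.2 = 9044 ft.
B is higher by 9044 − 3948 = 5096 ft.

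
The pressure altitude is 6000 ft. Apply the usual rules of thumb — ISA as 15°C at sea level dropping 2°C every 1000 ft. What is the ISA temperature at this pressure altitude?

3°C

ISA temperature = 15 − 2 × (6000/1000) = 15 − 12 = 3°C.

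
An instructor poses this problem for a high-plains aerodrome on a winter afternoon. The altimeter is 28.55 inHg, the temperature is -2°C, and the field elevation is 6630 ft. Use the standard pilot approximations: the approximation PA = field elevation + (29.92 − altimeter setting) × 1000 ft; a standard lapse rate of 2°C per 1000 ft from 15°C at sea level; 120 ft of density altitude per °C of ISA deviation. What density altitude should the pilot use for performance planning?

Pressure altitude = 6630 + (29.92 − 28.55) × 1000 = 6630 + (+1370) = 8000 ft.
ISA temperature at 8000 ft = 15 − 2 × (8000/1000) = -1°C.
ISA deviation = -2 − (-1) = -1°C.
Density altitude = 8000 + 120 × (-1) = 7880 ft.

7880 ft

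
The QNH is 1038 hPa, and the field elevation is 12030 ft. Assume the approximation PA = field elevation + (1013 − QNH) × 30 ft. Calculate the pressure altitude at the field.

11280 ft

Pressure correction = (1013 − 1038) × 30 = -750 ft.
Pressure altitude = 12030 + (-750) = 11280 ft.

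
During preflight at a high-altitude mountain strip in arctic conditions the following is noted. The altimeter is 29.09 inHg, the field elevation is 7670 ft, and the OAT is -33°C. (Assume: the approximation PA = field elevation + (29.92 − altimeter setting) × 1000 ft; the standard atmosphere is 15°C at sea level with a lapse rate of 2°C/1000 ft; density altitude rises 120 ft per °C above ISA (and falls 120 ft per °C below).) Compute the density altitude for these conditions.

4780 ft

Pressure altitude = 7670 + (29.92 − 29.09) × 1000 = 7670 + (+830) = 8500 ft.
ISA temperature at 8500 ft = 15 − 2 × (8500/1000) = -2°C.
ISA deviation = -33 − (-2) = -31°C.
Density altitude = 8500 + 120 × (-31) = 4780 ft.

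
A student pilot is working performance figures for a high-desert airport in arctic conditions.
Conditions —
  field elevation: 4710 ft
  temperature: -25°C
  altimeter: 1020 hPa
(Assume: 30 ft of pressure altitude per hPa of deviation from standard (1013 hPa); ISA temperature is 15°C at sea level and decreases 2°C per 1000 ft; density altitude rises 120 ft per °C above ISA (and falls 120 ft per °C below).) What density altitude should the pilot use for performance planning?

Pressure altitude = 4710 + (1013 − 1020) × 30 = 4710 + (-210) = 4500 ft.
ISA temperature at 4500 ft = 15 − 2 × (4500/1000) = 6°C.
ISA deviation = -25 − 6 = -31°C.
Density altitude = 4500 + 120 × (-31) = 780 ft.

780 ft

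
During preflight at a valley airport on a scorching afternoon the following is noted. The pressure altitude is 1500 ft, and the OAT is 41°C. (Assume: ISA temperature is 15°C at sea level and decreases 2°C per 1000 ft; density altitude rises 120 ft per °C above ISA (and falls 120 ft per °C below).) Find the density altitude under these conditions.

ISA temperature at 1500 ft = 15 − 2 × (1500/1000) = 12°C.
ISA deviation = 41 − 12 = +29°C.
Density altitude = 1500 + 120 × (29) = 1500 + (+3480) = 4980 ft.

4980 ft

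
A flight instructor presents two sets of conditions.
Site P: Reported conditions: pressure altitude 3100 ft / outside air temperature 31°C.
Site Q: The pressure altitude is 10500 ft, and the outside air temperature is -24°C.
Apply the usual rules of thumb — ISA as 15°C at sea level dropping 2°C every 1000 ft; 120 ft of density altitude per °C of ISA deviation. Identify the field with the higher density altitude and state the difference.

Site P: ISA temp = 8.8°C, deviation +22.2°C, DA = 3100 + 120 × 22.2 = 5764 ft.
Site Q: ISA temp = -6°C, deviation -18°C, DA = 10500 + 120 × (-18) = 8340 ft.
Site Q is higher by 8340 − 5764 = 2576 ft.

Site Q by 2576 ft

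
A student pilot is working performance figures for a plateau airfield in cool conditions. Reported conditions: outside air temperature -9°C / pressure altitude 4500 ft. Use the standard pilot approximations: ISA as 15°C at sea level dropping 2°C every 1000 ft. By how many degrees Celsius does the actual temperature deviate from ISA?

ISA temperature at 4500 ft = 15 − 2 × (4500/1000) = 6°C.
Deviation = OAT − ISA = -9 − 6 = -15°C.

ISA-15°C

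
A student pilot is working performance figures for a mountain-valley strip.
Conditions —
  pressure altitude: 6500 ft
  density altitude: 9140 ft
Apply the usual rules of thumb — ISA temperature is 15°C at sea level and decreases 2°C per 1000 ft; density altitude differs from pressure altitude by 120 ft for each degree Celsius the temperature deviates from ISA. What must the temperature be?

24°C

Density altitude − pressure altitude = 9140 − 6500 = +2640 ft.
At 120 ft/°C that is an ISA deviation of 2640/120 = +22°C.
ISA temperature at 6500 ft = 15 − 2 × (6500/1000) = 2°C.
OAT = ISA + deviation = 2 + (+22) = 24°C.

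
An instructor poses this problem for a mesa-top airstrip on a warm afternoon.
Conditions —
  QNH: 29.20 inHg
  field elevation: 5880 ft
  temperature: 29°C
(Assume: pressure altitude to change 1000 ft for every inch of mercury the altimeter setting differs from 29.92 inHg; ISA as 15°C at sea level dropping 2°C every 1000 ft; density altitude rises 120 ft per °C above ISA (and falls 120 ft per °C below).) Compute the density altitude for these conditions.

9864 ft

Pressure altitude = 5880 + (29.92 − 29.20) × 1000 = 5880 + (+720) = 6600 ft.
ISA temperature at 6600 ft = 15 − 2 × (6600/1000) = 1.8°C.
ISA deviation = 29 − 1.8 = +27.2°C.
Density altitude = 6600 + 120 × (27.2) = 9864 ft.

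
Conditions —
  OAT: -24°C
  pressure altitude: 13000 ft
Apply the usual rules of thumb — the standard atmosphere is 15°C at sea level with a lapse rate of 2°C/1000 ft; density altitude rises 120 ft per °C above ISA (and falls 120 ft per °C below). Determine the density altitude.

11440 ft

ISA temperature at 13000 ft = 15 − 2 × (13000/1000) = -11°C.
ISA deviation = -24 − (-11) = -13°C.
Density altitude = 13000 + 120 × (-13) = 13000 + (-1560) = 11440 ft.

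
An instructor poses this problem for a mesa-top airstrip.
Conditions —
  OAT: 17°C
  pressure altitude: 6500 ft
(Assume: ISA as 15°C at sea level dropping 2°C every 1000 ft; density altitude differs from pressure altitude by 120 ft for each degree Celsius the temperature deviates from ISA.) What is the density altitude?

8300 ft

ISA temperature at 6500 ft = 15 − 2 × (6500/1000) = 2°C.
ISA deviation = 17 − 2 = +15°C.
Density altitude = 6500 + 120 × (15) = 6500 + (+1800) = 8300 ft.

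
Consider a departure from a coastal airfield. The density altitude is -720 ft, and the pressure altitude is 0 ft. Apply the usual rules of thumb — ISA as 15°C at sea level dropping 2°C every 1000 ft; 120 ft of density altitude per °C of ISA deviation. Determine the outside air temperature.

Density altitude − pressure altitude = -720 − 0 = -720 ft.
At 120 ft/°C that is an ISA deviation of -720/120 = -6°C.
ISA temperature at 0 ft = 15 − 2 × (0/1000) = 15°C.
OAT = ISA + deviation = 15 + (-6) = 9°C.

9°C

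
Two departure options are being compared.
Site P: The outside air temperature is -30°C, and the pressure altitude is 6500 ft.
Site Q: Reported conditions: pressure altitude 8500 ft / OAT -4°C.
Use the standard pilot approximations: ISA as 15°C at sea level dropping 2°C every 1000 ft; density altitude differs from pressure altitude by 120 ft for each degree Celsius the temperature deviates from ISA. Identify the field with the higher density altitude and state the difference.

Site P: ISA temp = 2°C, deviation -32°C, DA = 6500 + 120 × (-32) = 2660 ft.
Site Q: ISA temp = -2°C, deviation -2°C, DA = 8500 + 120 × (-2) = 8260 ft.
Site Q is higher by 8260 − 2660 = 5600 ft.

Site Q by 5600 ft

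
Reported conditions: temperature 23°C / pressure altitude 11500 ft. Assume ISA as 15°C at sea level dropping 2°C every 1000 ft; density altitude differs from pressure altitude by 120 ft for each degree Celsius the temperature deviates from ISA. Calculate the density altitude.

15220 ft

ISA temperature at 11500 ft = 15 − 2 × (11500/1000) = -8°C.
ISA deviation = 23 − (-8) = +31°C.
Density altitude = 11500 + 120 × (31) = 11500 + (+3720) = 15220 ft.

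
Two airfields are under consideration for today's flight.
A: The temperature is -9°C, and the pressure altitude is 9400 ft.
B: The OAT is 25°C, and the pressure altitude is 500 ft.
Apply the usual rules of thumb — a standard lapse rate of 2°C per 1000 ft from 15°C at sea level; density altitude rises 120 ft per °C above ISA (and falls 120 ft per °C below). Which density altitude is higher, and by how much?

A: ISA temp = -3.8°C, deviation -5.2°C, DA = 9400 + 120 × (-5.2) = 8776 ft.
B: ISA temp = 14°C, deviation +11°C, DA = 500 + 120 × 11 = 1820 ft.
A is higher by 8776 − 1820 = 6956 ft.

A by 6956 ft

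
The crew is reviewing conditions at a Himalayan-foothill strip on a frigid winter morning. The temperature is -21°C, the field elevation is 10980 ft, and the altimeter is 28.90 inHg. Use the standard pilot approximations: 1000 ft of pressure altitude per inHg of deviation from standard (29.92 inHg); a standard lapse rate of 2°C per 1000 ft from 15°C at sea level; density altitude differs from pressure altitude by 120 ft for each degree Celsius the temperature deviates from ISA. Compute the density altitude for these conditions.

Pressure altitude = 10980 + (29.92 − 28.90) × 1000 = 10980 + (+1020) = 12000 ft.
ISA temperature at 12000 ft = 15 − 2 × (12000/1000) = -9°C.
ISA deviation = -21 − (-9) = -12°C.
Density altitude = 12000 + 120 × (-12) = 10560 ft.

10560 ft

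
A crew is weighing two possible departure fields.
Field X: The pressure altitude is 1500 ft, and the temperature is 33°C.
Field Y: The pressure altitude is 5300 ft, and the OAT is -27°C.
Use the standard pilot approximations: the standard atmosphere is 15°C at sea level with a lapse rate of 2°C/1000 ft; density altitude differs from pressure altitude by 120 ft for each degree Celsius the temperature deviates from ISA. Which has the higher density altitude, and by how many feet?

Field X: ISA temp = 12°C, deviation +21°C, DA = 1500 + 120 × 21 = 4020 ft.
Field Y: ISA temp = 4.4°C, deviation -31.4°C, DA = 5300 + 120 × (-31.4) = 1532 ft.
Field X is higher by 4020 − 1532 = 2488 ft.

Field X by 2488 ft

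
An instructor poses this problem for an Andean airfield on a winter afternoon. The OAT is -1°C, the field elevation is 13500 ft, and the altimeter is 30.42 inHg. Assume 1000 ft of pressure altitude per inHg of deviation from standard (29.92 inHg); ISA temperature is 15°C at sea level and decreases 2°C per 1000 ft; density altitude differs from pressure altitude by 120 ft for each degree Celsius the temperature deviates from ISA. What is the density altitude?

14200 ft

Pressure altitude = 13500 + (29.92 − 30.42) × 1000 = 13500 + (-500) = 13000 ft.
ISA temperature at 13000 ft = 15 − 2 × (13000/1000) = -11°C.
ISA deviation = -1 − (-11) = +10°C.
Density altitude = 13000 + 120 × (10) = 14200 ft.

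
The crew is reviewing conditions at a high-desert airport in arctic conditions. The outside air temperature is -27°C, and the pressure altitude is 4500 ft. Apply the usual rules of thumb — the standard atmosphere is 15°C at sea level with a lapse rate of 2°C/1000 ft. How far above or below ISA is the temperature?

ISA temperature at 4500 ft = 15 − 2 × (4500/1000) = 6°C.
Deviation = OAT − ISA = -27 − 6 = -33°C.

ISA-33°C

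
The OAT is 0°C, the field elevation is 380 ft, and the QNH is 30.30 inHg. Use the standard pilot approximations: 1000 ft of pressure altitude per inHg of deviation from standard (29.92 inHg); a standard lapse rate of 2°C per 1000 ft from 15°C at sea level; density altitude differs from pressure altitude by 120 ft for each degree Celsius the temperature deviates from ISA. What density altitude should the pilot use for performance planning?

-1800 ft

Pressure altitude = 380 + (29.92 − 30.30) × 1000 = 380 + (-380) = 0 ft.
ISA temperature at 0 ft = 15 − 2 × (0/1000) = 15°C.
ISA deviation = 0 − 15 = -15°C.
Density altitude = 0 + 120 × (-15) = -1800 ft.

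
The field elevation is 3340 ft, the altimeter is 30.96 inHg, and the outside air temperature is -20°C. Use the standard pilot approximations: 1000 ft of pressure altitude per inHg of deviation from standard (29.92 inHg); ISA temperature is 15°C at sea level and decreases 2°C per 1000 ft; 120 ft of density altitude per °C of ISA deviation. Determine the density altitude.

-1348 ft

Pressure altitude = 3340 + (29.92 − 30.96) × 1000 = 3340 + (-1040) = 2300 ft.
ISA temperature at 2300 ft = 15 − 2 × (2300/1000) = 10.4°C.
ISA deviation = -20 − 10.4 = -30.4°C.
Density altitude = 2300 + 120 × (-30.4) = -1348 ft.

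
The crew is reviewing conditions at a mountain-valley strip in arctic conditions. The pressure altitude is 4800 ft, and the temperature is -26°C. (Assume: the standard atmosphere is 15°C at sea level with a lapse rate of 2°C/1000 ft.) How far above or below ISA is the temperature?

ISA temperature at 4800 ft = 15 − 2 × (4800/1000) = 5.4°C.
Deviation = OAT − ISA = -26 − 5.4 = -31.4°C.

ISA-31.4°C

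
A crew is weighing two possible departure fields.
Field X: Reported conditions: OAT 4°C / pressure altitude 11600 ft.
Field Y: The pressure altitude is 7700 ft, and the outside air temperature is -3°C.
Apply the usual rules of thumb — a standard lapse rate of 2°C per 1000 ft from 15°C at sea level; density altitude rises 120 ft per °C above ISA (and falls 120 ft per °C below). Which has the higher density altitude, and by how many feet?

Field X by 5676 ft

Field X: ISA temp = -8.2°C, deviation +12.2°C, DA = 11600 + 120 × 12.2 = 13064 ft.
Field Y: ISA temp = -0.4°C, deviation -2.6°C, DA = 7700 + 120 × (-2.6) = 7388 ft.
Field X is higher by 13064 − 7388 = 5676 ft.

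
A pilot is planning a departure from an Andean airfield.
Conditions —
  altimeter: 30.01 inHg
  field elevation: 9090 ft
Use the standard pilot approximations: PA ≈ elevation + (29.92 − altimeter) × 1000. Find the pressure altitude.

Pressure correction = (29.92 − 30.01) × 1000 = -90 ft.
Pressure altitude = 9090 + (-90) = 9000 ft.

9000 ft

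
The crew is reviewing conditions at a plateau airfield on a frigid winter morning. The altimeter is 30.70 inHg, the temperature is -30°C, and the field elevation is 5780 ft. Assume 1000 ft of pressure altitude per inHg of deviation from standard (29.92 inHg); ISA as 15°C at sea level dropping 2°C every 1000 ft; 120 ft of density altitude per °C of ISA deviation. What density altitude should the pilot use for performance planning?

800 ft

Pressure altitude = 5780 + (29.92 − 30.70) × 1000 = 5780 + (-780) = 5000 ft.
ISA temperature at 5000 ft = 15 − 2 × (5000/1000) = 5°C.
ISA deviation = -30 − 5 = -35°C.
Density altitude = 5000 + 120 × (-35) = 800 ft.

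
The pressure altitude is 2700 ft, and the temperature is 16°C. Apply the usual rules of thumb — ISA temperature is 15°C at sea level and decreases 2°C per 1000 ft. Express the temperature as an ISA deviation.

ISA temperature at 2700 ft = 15 − 2 × (2700/1000) = 9.6°C.
Deviation = OAT − ISA = 16 − 9.6 = +6.4°C.

ISA+6.4°C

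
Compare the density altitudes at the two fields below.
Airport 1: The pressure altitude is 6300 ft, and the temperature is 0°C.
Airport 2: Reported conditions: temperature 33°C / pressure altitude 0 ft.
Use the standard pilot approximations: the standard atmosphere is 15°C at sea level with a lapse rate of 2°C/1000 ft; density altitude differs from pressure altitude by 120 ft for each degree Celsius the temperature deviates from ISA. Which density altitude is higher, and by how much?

Airport 1: ISA temp = 2.4°C, deviation -2.4°C, DA = 6300 + 120 × (-2.4) = 6012 ft.
Airport 2: ISA temp = 15°C, deviation +18°C, DA = 0 + 120 × 18 = 2160 ft.
Airport 1 is higher by 6012 − 2160 = 3852 ft.

Airport 1 by 3852 ft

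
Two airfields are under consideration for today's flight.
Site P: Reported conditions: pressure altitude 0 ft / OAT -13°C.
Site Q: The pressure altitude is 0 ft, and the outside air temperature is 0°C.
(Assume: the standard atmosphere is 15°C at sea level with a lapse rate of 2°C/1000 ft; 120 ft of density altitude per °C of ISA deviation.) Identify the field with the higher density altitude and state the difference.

Site P: ISA temp = 15°C, deviation -28°C, DA = 0 + 120 × (-28) = -3360 ft.
Site Q: ISA temp = 15°C, deviation -15°C, DA = 0 + 120 × (-15) = -1800 ft.
Site Q is higher by -1800 − (-3360) = 1560 ft.

Site Q by 1560 ft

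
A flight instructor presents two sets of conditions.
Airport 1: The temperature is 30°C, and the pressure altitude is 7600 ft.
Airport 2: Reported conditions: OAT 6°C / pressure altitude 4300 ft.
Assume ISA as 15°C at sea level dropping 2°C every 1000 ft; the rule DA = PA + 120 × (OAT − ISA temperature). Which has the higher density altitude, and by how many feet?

Airport 1: ISA temp = -0.2°C, deviation +30.2°C, DA = 7600 + 120 × 30.2 = 11224 ft.
Airport 2: ISA temp = 6.4°C, deviation -0.4°C, DA = 4300 + 120 × (-0.4) = 4252 ft.
Airport 1 is higher by 11224 − 4252 = 6972 ft.

Airport 1 by 6972 ft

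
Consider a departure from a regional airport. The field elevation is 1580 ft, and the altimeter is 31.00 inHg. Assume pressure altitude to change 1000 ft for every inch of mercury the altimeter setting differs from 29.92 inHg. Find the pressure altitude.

Pressure correction = (29.92 − 31.00) × 1000 = -1080 ft.
Pressure altitude = 1580 + (-1080) = 500 ft.

500 ft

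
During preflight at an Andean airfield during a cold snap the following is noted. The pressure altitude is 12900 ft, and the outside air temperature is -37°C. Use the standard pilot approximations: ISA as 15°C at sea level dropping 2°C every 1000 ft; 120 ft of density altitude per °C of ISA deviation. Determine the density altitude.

9756 ft

ISA temperature at 12900 ft = 15 − 2 × (12900/1000) = -10.8°C.
ISA deviation = -37 − (-10.8) = -26.2°C.
Density altitude = 12900 + 120 × (-26.2) = 12900 + (-3144) = 9756 ft.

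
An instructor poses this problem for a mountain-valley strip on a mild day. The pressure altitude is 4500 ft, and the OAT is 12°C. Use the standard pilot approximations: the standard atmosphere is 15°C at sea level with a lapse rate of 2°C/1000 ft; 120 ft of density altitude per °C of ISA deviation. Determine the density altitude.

ISA temperature at 4500 ft = 15 − 2 × (4500/1000) = 6°C.
ISA deviation = 12 − 6 = +6°C.
Density altitude = 4500 + 120 × (6) = 4500 + (+720) = 5220 ft.

5220 ft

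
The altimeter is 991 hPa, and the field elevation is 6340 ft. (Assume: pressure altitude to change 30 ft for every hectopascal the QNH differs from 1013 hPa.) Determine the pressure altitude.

Pressure correction = (1013 − 991) × 30 = +660 ft.
Pressure altitude = 6340 + (+660) = 7000 ft.

7000 ft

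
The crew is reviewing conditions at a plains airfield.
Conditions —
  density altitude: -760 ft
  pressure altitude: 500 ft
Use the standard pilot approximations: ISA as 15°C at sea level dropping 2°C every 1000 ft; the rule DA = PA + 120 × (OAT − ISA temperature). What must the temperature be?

3.5°C

Density altitude − pressure altitude = -760 − 500 = -1260 ft.
At 120 ft/°C that is an ISA deviation of -1260/120 = -10.5°C.
ISA temperature at 500 ft = 15 − 2 × (500/1000) = 14°C.
OAT = ISA + deviation = 14 + (-10.5) = 3.5°C.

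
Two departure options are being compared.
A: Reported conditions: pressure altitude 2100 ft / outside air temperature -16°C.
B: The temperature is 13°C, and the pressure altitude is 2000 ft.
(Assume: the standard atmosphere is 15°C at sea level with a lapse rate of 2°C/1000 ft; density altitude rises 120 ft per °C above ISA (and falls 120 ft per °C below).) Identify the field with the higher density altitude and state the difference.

B by 3356 ft

A: ISA temp = 10.8°C, deviation -26.8°C, DA = 2100 + 120 × (-26.8) = -1116 ft.
B: ISA temp = 11°C, deviation +2°C, DA = 2000 + 120 × 2 = 2240 ft.
B is higher by 2240 − (-1116) = 3356 ft.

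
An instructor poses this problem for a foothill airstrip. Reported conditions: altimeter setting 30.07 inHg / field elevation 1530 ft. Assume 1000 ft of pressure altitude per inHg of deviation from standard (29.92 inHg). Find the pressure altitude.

Pressure correction = (29.92 − 30.07) × 1000 = -150 ft.
Pressure altitude = 1530 + (-150) = 1380 ft.

1380 ft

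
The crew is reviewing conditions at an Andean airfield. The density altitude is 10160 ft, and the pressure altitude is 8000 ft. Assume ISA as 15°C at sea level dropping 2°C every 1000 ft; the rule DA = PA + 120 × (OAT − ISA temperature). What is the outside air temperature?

Density altitude − pressure altitude = 10160 − 8000 = +2160 ft.
At 120 ft/°C that is an ISA deviation of 2160/120 = +18°C.
ISA temperature at 8000 ft = 15 − 2 × (8000/1000) = -1°C.
OAT = ISA + deviation = -1 + (+18) = 17°C.

17°C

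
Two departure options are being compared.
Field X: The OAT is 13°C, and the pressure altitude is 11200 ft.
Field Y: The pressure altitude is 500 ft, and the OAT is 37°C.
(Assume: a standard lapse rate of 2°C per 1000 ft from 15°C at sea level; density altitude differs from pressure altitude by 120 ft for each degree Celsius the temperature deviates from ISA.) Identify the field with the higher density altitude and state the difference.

Field X by 10388 ft

Field X: ISA temp = -7.4°C, deviation +20.4°C, DA = 11200 + 120 × 20.4 = 13648 ft.
Field Y: ISA temp = 14°C, deviation +23°C, DA = 500 + 120 × 23 = 3260 ft.
Field X is higher by 13648 − 3260 = 10388 ft.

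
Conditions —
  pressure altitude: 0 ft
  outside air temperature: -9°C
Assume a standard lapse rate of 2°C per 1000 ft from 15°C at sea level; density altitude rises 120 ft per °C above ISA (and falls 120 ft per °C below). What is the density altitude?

ISA temperature at 0 ft = 15 − 2 × (0/1000) = 15°C.
ISA deviation = -9 − 15 = -24°C.
Density altitude = 0 + 120 × (-24) = 0 + (-2880) = -2880 ft.

-2880 ft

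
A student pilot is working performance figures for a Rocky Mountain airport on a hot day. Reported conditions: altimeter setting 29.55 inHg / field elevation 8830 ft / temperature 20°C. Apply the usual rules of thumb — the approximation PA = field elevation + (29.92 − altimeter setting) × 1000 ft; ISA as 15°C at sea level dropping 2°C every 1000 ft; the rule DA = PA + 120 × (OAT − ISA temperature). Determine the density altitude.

12008 ft

Pressure altitude = 8830 + (29.92 − 29.55) × 1000 = 8830 + (+370) = 9200 ft.
ISA temperature at 9200 ft = 15 − 2 × (9200/1000) = -3.4°C.
ISA deviation = 20 − (-3.4) = +23.4°C.
Density altitude = 9200 + 120 × (23.4) = 12008 ft.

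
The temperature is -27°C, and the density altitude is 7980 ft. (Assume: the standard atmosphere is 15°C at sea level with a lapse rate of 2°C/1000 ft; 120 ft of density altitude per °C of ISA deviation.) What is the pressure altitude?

DA = PA + 120 × (OAT − (15 − 2·PA/1000)) = PA + 120·OAT − 1800 + 0.24·PA = 1.24·PA + 120·OAT − 1800.
So 1.24·PA = 7980 − 120 × (-27) + 1800 = 13020.
PA = 13020 / 1.24 = 10500 ft.

10500 ft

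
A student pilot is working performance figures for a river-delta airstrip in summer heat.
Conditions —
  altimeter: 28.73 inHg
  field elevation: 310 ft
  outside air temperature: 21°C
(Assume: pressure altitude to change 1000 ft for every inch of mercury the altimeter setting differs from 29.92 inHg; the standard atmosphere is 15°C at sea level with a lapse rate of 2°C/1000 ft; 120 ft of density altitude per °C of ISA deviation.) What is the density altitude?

2580 ft

Pressure altitude = 310 + (29.92 − 28.73) × 1000 = 310 + (+1190) = 1500 ft.
ISA temperature at 1500 ft = 15 − 2 × (1500/1000) = 12°C.
ISA deviation = 21 − 12 = +9°C.
Density altitude = 1500 + 120 × (9) = 2580 ft.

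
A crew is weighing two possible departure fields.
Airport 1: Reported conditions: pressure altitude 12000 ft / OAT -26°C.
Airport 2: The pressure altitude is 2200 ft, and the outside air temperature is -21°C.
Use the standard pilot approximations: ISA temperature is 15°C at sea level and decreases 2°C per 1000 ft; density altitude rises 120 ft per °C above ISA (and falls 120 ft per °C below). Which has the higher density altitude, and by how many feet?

Airport 1 by 11552 ft

Airport 1: ISA temp = -9°C, deviation -17°C, DA = 12000 + 120 × (-17) = 9960 ft.
Airport 2: ISA temp = 10.6°C, deviation -31.6°C, DA = 2200 + 120 × (-31.6) = -1592 ft.
Airport 1 is higher by 9960 − (-1592) = 11552 ft.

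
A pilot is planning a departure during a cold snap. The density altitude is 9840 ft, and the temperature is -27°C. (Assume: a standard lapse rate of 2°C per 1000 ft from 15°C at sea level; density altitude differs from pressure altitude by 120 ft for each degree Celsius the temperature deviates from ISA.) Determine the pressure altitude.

12000 ft

DA = PA + 120 × (OAT − (15 − 2·PA/1000)) = PA + 120·OAT − 1800 + 0.24·PA = 1.24·PA + 120·OAT − 1800.
So 1.24·PA = 9840 − 120 × (-27) + 1800 = 14880.
PA = 14880 / 1.24 = 12000 ft.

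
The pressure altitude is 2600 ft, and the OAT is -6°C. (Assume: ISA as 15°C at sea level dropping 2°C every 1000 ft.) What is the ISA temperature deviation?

ISA temperature at 2600 ft = 15 − 2 × (2600/1000) = 9.8°C.
Deviation = OAT − ISA = -6 − 9.8 = -15.8°C.

ISA-15.8°C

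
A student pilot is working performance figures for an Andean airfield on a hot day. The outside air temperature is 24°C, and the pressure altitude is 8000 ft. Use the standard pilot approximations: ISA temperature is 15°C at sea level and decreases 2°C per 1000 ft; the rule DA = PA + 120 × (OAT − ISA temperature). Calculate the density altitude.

11000 ft

ISA temperature at 8000 ft = 15 − 2 × (8000/1000) = -1°C.
ISA deviation = 24 − (-1) = +25°C.
Density altitude = 8000 + 120 × (25) = 8000 + (+3000) = 11000 ft.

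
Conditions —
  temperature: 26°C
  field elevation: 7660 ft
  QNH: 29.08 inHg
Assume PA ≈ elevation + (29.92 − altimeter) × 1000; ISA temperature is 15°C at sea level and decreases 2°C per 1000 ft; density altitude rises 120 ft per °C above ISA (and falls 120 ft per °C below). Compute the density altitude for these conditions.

11860 ft

Pressure altitude = 7660 + (29.92 − 29.08) × 1000 = 7660 + (+840) = 8500 ft.
ISA temperature at 8500 ft = 15 − 2 × (8500/1000) = -2°C.
ISA deviation = 26 − (-2) = +28°C.
Density altitude = 8500 + 120 × (28) = 11860 ft.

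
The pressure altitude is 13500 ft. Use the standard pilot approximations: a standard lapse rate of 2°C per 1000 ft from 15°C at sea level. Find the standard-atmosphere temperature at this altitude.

ISA temperature = 15 − 2 × (13500/1000) = 15 − 27 = -12°C.

-12°C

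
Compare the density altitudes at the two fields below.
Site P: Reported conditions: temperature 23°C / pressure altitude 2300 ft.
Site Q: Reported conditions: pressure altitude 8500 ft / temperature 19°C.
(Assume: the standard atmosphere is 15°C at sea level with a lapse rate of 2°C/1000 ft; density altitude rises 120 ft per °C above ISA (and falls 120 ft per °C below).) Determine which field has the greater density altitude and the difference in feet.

Site Q by 7208 ft

Site P: ISA temp = 10.4°C, deviation +12.6°C, DA = 2300 + 120 × 12.6 = 3812 ft.
Site Q: ISA temp = -2°C, deviation +21°C, DA = 8500 + 120 × 21 = 11020 ft.
Site Q is higher by 11020 − 3812 = 7208 ft.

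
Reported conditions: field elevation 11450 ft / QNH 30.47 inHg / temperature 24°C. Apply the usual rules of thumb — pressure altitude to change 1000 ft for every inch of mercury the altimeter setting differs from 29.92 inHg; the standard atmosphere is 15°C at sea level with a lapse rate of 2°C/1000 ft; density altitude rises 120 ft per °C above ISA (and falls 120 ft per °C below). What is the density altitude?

14596 ft

Pressure altitude = 11450 + (29.92 − 30.47) × 1000 = 11450 + (-550) = 10900 ft.
ISA temperature at 10900 ft = 15 − 2 × (10900/1000) = -6.8°C.
ISA deviation = 24 − (-6.8) = +30.8°C.
Density altitude = 10900 + 120 × (30.8) = 14596 ft.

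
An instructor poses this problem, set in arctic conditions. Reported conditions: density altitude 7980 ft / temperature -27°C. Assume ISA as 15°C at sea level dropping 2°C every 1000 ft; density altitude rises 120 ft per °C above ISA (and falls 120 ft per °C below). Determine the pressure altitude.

DA = PA + 120 × (OAT − (15 − 2·PA/1000)) = PA + 120·OAT − 1800 + 0.24·PA = 1.24·PA + 120·OAT − 1800.
So 1.24·PA = 7980 − 120 × (-27) + 1800 = 13020.
PA = 13020 / 1.24 = 10500 ft.

10500 ft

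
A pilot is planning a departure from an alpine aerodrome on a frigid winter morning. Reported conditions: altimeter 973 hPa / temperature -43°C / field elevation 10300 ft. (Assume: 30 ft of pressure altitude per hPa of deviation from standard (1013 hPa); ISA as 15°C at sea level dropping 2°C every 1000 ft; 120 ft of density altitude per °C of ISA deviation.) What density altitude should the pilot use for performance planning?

Pressure altitude = 10300 + (1013 − 973) × 30 = 10300 + (+1200) = 11500 ft.
ISA temperature at 11500 ft = 15 − 2 × (11500/1000) = -8°C.
ISA deviation = -43 − (-8) = -35°C.
Density altitude = 11500 + 120 × (-35) = 7300 ft.

7300 ft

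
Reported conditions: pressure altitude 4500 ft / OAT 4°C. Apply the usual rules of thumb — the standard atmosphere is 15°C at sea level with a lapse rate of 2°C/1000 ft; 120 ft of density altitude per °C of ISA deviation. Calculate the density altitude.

ISA temperature at 4500 ft = 15 − 2 × (4500/1000) = 6°C.
ISA deviation = 4 − 6 = -2°C.
Density altitude = 4500 + 120 × (-2) = 4500 + (-240) = 4260 ft.

4260 ft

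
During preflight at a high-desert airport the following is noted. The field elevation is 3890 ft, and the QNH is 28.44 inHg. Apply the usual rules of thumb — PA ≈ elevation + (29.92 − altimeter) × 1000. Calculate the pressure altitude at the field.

Pressure correction = (29.92 − 28.44) × 1000 = +1480 ft.
Pressure altitude = 3890 + (+1480) = 5370 ft.

5370 ft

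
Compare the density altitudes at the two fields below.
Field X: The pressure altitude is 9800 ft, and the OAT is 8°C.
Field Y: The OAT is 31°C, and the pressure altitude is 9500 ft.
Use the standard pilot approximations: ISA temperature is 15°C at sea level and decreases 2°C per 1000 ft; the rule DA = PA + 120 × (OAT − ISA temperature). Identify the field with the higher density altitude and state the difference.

Field Y by 2388 ft

Field X: ISA temp = -4.6°C, deviation +12.6°C, DA = 9800 + 120 × 12.6 = 11312 ft.
Field Y: ISA temp = -4°C, deviation +35°C, DA = 9500 + 120 × 35 = 13700 ft.
Field Y is higher by 13700 − 11312 = 2388 ft.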